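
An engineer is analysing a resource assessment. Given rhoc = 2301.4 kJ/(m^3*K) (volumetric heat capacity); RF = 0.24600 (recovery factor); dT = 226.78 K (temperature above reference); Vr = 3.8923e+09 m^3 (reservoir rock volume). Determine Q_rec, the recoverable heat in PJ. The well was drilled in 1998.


Step 1: Q_s = Vr*rhoc*dT/1e12 = 3.8923e+09*2301.4*226.78/1e12 = 2031.436 PJ
Step 2: Q_rec = Q_s * RF = 2031.436 * 0.246 = 499.73 PJ
Q_rec = 499.73 PJ


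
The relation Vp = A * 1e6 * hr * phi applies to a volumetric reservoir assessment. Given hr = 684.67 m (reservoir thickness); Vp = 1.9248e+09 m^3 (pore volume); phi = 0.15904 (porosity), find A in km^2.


A = Vp / (1e6 * hr * phi)
A = 1.9248e+09 / (1e6 * 684.67 * 0.15904)
A = 17.677 km^2


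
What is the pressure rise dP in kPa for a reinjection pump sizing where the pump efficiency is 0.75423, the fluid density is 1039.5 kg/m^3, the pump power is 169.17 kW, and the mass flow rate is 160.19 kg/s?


dP = P_pump * rho * eta / mdot
dP = 169.17 * 1039.5 * 0.75423 / 160.19
dP = 827.97 kPa


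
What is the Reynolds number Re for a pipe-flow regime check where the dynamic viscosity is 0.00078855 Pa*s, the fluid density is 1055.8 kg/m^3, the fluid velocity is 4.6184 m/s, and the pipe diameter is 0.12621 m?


Re = rho * vel * D / mu
Re = 1055.8 * 4.6184 * 0.12621 / 0.00078855
Re = 7.8044e+05


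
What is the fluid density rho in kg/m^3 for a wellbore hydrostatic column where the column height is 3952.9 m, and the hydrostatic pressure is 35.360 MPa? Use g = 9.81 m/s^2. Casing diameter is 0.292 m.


rho = P * 1e6 / (g * h)
rho = 35.360 * 1e6 / (9.81 * 3952.9)
rho = 911.86 kg/m^3


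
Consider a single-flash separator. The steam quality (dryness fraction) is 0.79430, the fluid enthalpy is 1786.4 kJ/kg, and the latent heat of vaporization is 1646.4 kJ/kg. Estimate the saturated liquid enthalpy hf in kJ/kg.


hf = h - x * hfg
hf = 1786.4 - 0.79430 * 1646.4
hf = 478.66 kJ/kg


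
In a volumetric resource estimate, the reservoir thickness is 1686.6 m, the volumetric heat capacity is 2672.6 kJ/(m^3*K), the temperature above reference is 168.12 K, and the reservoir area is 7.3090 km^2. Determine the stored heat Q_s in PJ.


Step 1: Vr = A*1e6*hr = 7.309*1e6*1686.6 = 1.232736e+10 m^3
Step 2: Q_s = Vr*rhoc*dT/1e12 = 1.232736e+10*2672.6*168.12/1e12 = 5538.9 PJ
Q_s = 5538.9 PJ


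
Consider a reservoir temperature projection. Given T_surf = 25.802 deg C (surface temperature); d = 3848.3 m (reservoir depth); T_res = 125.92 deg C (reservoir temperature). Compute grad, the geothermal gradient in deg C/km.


grad = (T_res - T_surf) / d * 1000
grad = (125.92 - 25.802) / 3848.3 * 1000
grad = 26.016 deg C/km


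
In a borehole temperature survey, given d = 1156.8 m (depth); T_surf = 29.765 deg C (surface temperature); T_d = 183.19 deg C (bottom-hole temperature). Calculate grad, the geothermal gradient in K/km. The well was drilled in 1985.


grad = (T_d - T_surf) / d * 1000
grad = (183.19 - 29.765) / 1156.8 * 1000
grad = 132.6288 deg C/km
Convert: 132.6288 deg C/km * 1.0 = 132.63 K/km
grad = 132.63 K/km


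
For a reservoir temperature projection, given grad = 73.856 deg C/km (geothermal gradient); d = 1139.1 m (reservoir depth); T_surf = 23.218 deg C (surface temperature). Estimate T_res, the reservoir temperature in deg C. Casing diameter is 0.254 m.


T_res = T_surf + grad * d / 1000
T_res = 23.218 + 73.856 * 1139.1 / 1000
T_res = 107.35 deg C


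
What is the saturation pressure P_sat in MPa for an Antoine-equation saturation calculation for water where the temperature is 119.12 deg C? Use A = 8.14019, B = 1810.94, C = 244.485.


P_sat = 10^(A - B/(C + T)) / 760 * 0.101325
P_sat = 10^(8.14019 - 1810.94/(244.485 + 119.12)) / 760 * 0.101325
P_sat = 0.19257 MPa


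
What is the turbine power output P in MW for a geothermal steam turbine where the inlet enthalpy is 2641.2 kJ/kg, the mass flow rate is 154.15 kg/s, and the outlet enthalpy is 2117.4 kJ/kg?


P = mdot * (h_in - h_out) / 1000
P = 154.15 * (2641.2 - 2117.4) / 1000
P = 80.744 MW


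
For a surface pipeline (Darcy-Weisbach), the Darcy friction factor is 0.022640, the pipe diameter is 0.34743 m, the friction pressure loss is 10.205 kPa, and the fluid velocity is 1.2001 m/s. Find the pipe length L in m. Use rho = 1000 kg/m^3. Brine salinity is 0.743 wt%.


L = dP*1000*D / (f*rho*vel^2/2)
L = 10.205*1000*0.34743 / (0.022640*1000*1.2001^2/2)
L = 217.47 m


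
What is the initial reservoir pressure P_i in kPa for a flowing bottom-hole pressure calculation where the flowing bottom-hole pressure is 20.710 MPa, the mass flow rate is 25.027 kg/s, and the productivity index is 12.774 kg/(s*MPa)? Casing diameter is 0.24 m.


P_i = P_wf + mdot / PI
P_i = 20.710 + 25.027 / 12.774
P_i = 22.66921 MPa
Convert: 22.66921 MPa * 1000.0 = 22669 kPa
P_i = 22669 kPa


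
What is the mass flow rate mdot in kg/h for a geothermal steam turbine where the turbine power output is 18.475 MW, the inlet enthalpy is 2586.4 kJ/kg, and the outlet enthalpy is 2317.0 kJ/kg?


mdot = P * 1000 / (h_in - h_out)
mdot = 18.475 * 1000 / (2586.4 - 2317.0)
mdot = 68.57832 kg/s
Convert: 68.57832 kg/s * 3600.0 = 2.4688e+05 kg/h
mdot = 2.4688e+05 kg/h


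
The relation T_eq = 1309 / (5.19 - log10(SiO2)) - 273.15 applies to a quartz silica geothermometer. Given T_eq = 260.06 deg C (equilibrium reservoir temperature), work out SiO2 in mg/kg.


SiO2 = 10^(5.19 - 1309/(T_eq + 273.15))
SiO2 = 10^(5.19 - 1309/(260.06 + 273.15))
SiO2 = 543.32 mg/kg


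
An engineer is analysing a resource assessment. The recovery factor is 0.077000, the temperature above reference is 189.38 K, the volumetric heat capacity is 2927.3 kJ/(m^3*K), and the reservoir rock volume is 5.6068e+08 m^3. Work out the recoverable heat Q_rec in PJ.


Step 1: Q_s = Vr*rhoc*dT/1e12 = 5.6068e+08*2927.3*189.38/1e12 = 310.8253 PJ
Step 2: Q_rec = Q_s * RF = 310.8253 * 0.077 = 23.934 PJ
Q_rec = 23.934 PJ


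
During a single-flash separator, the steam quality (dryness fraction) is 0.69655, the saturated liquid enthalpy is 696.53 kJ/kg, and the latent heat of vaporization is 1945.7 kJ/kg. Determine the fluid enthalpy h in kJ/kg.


h = hf + x * hfg
h = 696.53 + 0.69655 * 1945.7
h = 2051.8 kJ/kg


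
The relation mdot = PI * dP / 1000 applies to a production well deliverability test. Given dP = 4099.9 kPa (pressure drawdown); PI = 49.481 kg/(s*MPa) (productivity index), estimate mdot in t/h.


mdot = PI * dP / 1000
mdot = 49.481 * 4099.9 / 1000
mdot = 202.8672 kg/s
Convert: 202.8672 kg/s * 3.6 = 730.32 t/h
mdot = 730.32 t/h


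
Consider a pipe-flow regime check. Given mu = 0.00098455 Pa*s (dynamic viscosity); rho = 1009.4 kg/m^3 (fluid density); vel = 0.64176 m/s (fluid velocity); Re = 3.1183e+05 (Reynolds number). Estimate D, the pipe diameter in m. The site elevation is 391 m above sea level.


D = Re * mu / (rho * vel)
D = 3.1183e+05 * 0.00098455 / (1009.4 * 0.64176)
D = 0.47394 m


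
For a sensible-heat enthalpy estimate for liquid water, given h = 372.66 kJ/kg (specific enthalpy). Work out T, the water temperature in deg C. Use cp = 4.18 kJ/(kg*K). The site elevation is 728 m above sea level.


T = h / cp
T = 372.66 / 4.18
T = 89.153 deg C


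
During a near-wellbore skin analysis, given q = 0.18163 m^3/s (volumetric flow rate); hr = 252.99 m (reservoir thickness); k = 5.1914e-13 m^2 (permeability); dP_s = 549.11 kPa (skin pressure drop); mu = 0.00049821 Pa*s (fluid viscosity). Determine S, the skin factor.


S = dP_s * 1000 * 2*pi*k*hr / (q*mu)
S = 549.11 * 1000 * 2*pi*5.1914e-13*252.99 / (0.18163*0.00049821)
S = 5.0076


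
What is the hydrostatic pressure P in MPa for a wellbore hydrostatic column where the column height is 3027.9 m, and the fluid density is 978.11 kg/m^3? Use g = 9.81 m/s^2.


P = rho * g * h / 1e6
P = 978.11 * 9.81 * 3027.9 / 1e6
P = 29.053 MPa


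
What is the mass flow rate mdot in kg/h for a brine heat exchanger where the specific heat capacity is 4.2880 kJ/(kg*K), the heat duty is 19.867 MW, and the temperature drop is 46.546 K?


mdot = Q * 1000 / (cp * dT)
mdot = 19.867 * 1000 / (4.2880 * 46.546)
mdot = 99.53943 kg/s
Convert: 99.53943 kg/s * 3600.0 = 3.5834e+05 kg/h
mdot = 3.5834e+05 kg/h


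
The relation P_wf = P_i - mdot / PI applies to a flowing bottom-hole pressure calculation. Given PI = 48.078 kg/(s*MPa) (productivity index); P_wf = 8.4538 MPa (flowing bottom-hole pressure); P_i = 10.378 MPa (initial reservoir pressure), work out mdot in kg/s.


mdot = (P_i - P_wf) * PI
mdot = (10.378 - 8.4538) * 48.078
mdot = 92.512 kg/s


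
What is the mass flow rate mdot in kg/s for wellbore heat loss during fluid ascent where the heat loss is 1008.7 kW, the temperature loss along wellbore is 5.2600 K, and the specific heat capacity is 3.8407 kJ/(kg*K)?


mdot = Q_loss / (cp * dT)
mdot = 1008.7 / (3.8407 * 5.2600)
mdot = 49.930 kg/s


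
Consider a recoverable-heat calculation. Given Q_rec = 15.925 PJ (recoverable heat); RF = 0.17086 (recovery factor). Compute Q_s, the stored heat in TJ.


Q_s = Q_rec / RF
Q_s = 15.925 / 0.17086
Q_s = 93.20496 PJ
Convert: 93.20496 PJ * 1000.0 = 93205 TJ
Q_s = 93205 TJ


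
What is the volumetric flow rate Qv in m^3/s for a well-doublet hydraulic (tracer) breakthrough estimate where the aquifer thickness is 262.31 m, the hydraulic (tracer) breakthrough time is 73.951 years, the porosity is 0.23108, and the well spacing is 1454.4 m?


Qv = pi*hr*phi*L^2 / (3*t_bt*365.25*86400)
Qv = pi*262.31*0.23108*1454.4^2 / (3*73.951*365.25*86400)
Qv = 0.057534 m^3/s


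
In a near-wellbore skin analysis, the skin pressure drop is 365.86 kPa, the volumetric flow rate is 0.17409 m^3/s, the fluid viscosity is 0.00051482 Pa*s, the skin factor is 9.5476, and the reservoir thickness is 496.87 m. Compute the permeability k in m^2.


k = S*q*mu / (2*pi*dP_s*1000*hr)
k = 9.5476*0.17409*0.00051482 / (2*pi*365.86*1000*496.87)
k = 7.4918e-13 m^2


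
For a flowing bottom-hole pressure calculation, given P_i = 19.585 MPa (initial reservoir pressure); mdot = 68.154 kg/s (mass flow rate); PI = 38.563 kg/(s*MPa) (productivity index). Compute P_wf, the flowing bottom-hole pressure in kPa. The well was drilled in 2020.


P_wf = P_i - mdot / PI
P_wf = 19.585 - 68.154 / 38.563
P_wf = 17.81766 MPa
Convert: 17.81766 MPa * 1000.0 = 17818 kPa
P_wf = 17818 kPa


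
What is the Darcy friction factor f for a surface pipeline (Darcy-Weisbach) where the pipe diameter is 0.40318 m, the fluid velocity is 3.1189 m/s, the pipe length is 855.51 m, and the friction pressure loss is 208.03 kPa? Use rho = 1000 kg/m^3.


f = dP*1000 / ((L/D)*(rho*vel^2/2))
f = 208.03*1000 / ((855.51/0.40318)*(1000*3.1189^2/2))
f = 0.020157


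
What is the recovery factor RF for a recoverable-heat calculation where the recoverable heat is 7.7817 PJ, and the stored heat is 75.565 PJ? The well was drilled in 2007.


RF = Q_rec / Q_s
RF = 7.7817 / 75.565
RF = 0.10298


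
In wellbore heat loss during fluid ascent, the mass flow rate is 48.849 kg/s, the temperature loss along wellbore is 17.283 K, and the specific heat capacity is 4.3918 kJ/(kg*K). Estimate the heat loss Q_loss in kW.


Q_loss = mdot * cp * dT
Q_loss = 48.849 * 4.3918 * 17.283
Q_loss = 3707.8 kW


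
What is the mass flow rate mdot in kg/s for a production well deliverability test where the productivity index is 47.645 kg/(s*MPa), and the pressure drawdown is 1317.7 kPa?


mdot = PI * dP / 1000
mdot = 47.645 * 1317.7 / 1000
mdot = 62.782 kg/s


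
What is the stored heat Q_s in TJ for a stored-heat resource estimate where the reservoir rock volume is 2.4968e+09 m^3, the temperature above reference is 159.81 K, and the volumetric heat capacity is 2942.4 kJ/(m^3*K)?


Q_s = Vr * rhoc * dT / 1e12
Q_s = 2.4968e+09 * 2942.4 * 159.81 / 1e12
Q_s = 1174.058 PJ
Convert: 1174.058 PJ * 1000.0 = 1.1741e+06 TJ
Q_s = 1.1741e+06 TJ


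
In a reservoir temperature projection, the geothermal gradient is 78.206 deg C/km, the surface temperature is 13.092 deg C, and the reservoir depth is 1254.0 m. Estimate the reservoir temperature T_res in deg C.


T_res = T_surf + grad * d / 1000
T_res = 13.092 + 78.206 * 1254.0 / 1000
T_res = 111.16 deg C


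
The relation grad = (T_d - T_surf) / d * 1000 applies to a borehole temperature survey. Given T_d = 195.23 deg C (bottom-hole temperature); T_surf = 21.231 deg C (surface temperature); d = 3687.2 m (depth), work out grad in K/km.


grad = (T_d - T_surf) / d * 1000
grad = (195.23 - 21.231) / 3687.2 * 1000
grad = 47.19001 deg C/km
Convert: 47.19001 deg C/km * 1.0 = 47.190 K/km
grad = 47.190 K/km


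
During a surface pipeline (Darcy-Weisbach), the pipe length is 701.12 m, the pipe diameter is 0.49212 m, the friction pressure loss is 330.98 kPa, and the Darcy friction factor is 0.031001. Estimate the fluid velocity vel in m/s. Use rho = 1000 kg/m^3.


vel = sqrt(dP*1000*2*D / (f*L*rho))
vel = sqrt(330.98*1000*2*0.49212 / (0.031001*701.12*1000))
vel = 3.8714 m/s


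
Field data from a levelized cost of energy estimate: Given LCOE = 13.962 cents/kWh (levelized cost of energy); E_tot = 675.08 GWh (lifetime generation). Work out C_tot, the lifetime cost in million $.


C_tot = LCOE / 100 * E_tot
C_tot = 13.962 / 100 * 675.08
C_tot = 94.255 million $


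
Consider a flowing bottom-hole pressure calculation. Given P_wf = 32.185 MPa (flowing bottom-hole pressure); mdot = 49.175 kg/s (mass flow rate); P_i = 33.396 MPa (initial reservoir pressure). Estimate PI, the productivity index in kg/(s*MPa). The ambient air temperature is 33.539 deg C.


PI = mdot / (P_i - P_wf)
PI = 49.175 / (33.396 - 32.185)
PI = 40.607 kg/(s*MPa)


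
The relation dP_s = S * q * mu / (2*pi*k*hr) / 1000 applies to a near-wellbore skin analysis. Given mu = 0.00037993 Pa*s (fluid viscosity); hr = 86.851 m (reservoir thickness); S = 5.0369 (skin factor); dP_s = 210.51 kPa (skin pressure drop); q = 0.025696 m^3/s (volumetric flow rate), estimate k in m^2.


k = S*q*mu / (2*pi*dP_s*1000*hr)
k = 5.0369*0.025696*0.00037993 / (2*pi*210.51*1000*86.851)
k = 4.2806e-13 m^2


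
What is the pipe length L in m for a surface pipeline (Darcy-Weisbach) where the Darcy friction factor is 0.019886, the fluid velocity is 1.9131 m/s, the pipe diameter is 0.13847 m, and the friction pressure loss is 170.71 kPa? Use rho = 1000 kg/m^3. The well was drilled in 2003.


L = dP*1000*D / (f*rho*vel^2/2)
L = 170.71*1000*0.13847 / (0.019886*1000*1.9131^2/2)
L = 649.56 m


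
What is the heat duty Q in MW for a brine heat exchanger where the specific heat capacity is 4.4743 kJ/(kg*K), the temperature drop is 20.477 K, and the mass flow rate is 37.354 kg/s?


Q = mdot * cp * dT / 1000
Q = 37.354 * 4.4743 * 20.477 / 1000
Q = 3.4224 MW


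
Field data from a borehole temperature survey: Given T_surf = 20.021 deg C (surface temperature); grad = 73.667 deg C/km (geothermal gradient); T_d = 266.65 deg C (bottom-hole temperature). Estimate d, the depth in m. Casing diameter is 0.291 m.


d = (T_d - T_surf) / grad * 1000
d = (266.65 - 20.021) / 73.667 * 1000
d = 3347.9 m


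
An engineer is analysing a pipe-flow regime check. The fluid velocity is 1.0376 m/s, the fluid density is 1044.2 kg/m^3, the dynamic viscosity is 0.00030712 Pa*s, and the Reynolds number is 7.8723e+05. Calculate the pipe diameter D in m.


D = Re * mu / (rho * vel)
D = 7.8723e+05 * 0.00030712 / (1044.2 * 1.0376)
D = 0.22315 m


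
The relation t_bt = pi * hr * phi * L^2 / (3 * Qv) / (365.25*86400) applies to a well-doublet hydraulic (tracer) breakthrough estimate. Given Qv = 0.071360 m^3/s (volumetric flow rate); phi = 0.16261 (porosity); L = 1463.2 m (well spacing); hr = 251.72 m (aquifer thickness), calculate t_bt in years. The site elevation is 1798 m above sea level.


t_bt = pi * hr * phi * L^2 / (3 * Qv) / (365.25*86400)
t_bt = pi * 251.72 * 0.16261 * 1463.2^2 / (3 * 0.071360) / (365.25*86400)
t_bt = 40.751 years


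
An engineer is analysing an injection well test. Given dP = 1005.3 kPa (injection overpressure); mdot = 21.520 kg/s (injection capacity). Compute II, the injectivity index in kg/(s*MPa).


II = mdot * 1000 / dP
II = 21.520 * 1000 / 1005.3
II = 21.407 kg/(s*MPa)


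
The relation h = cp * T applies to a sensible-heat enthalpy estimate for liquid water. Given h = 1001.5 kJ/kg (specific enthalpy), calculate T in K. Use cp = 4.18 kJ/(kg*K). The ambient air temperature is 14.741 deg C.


T = h / cp
T = 1001.5 / 4.18
T = 239.5933 deg C
Convert to K: 239.5933 + 273.15 = 512.74 K
T = 512.74 K


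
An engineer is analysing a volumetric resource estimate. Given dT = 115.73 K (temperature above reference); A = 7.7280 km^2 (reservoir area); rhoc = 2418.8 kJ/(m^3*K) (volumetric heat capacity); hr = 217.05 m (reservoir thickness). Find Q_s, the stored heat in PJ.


Step 1: Vr = A*1e6*hr = 7.728*1e6*217.05 = 1.677362e+09 m^3
Step 2: Q_s = Vr*rhoc*dT/1e12 = 1.677362e+09*2418.8*115.73/1e12 = 469.54 PJ
Q_s = 469.54 PJ


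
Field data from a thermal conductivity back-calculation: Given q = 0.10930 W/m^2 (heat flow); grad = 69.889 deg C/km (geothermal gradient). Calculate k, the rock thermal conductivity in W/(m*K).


k = q / (grad / 1000)
k = 0.10930 / (69.889 / 1000)
k = 1.5639 W/(m*K)


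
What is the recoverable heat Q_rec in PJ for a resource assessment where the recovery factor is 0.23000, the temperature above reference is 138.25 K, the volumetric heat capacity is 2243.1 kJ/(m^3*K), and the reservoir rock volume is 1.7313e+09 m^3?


Step 1: Q_s = Vr*rhoc*dT/1e12 = 1.7313e+09*2243.1*138.25/1e12 = 536.8910 PJ
Step 2: Q_rec = Q_s * RF = 536.8910 * 0.23 = 123.48 PJ
Q_rec = 123.48 PJ


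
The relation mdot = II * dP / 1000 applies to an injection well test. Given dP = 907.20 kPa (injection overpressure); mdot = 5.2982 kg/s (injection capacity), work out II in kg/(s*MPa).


II = mdot * 1000 / dP
II = 5.2982 * 1000 / 907.20
II = 5.8402 kg/(s*MPa)


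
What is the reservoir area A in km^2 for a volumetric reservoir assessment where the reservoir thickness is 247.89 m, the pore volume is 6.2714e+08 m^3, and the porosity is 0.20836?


A = Vp / (1e6 * hr * phi)
A = 6.2714e+08 / (1e6 * 247.89 * 0.20836)
A = 12.142 km^2


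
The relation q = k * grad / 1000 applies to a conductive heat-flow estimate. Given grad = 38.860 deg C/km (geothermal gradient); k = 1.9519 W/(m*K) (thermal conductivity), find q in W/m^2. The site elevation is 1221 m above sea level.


q = k * grad / 1000
q = 1.9519 * 38.860 / 1000
q = 0.075851 W/m^2


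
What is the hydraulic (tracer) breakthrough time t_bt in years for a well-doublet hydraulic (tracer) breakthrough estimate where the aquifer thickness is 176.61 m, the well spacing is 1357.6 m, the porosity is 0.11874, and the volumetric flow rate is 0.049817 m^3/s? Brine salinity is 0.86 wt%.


t_bt = pi * hr * phi * L^2 / (3 * Qv) / (365.25*86400)
t_bt = pi * 176.61 * 0.11874 * 1357.6^2 / (3 * 0.049817) / (365.25*86400)
t_bt = 25.746 years


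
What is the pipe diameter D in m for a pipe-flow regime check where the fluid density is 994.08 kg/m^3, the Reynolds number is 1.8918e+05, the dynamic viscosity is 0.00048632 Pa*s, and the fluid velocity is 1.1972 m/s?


D = Re * mu / (rho * vel)
D = 1.8918e+05 * 0.00048632 / (994.08 * 1.1972)
D = 0.077305 m


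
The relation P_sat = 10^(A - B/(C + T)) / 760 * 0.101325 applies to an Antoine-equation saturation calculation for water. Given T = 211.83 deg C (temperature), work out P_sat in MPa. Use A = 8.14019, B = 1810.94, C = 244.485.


P_sat = 10^(A - B/(C + T)) / 760 * 0.101325
P_sat = 10^(8.14019 - 1810.94/(244.485 + 211.83)) / 760 * 0.101325
P_sat = 1.9791 MPa


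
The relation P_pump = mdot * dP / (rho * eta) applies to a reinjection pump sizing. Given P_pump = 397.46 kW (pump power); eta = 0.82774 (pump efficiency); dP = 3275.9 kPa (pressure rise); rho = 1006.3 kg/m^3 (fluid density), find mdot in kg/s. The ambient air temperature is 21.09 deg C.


mdot = P_pump * rho * eta / dP
mdot = 397.46 * 1006.3 * 0.82774 / 3275.9
mdot = 101.06 kg/s


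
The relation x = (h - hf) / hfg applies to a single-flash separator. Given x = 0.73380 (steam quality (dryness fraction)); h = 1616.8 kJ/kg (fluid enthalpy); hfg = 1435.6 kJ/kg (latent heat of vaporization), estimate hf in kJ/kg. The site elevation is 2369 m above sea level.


hf = h - x * hfg
hf = 1616.8 - 0.73380 * 1435.6
hf = 563.36 kJ/kg


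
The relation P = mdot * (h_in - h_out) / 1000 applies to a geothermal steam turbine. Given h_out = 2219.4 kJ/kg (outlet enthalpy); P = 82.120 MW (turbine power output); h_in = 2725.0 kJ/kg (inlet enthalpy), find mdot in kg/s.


mdot = P * 1000 / (h_in - h_out)
mdot = 82.120 * 1000 / (2725.0 - 2219.4)
mdot = 162.42 kg/s


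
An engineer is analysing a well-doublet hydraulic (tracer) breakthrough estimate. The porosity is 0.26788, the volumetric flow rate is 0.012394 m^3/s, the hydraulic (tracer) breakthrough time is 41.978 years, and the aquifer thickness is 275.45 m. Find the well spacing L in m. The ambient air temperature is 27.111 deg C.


L = sqrt(t_bt*365.25*86400*3*Qv / (pi*hr*phi))
L = sqrt(41.978*365.25*86400*3*0.012394 / (pi*275.45*0.26788))
L = 460.96 m


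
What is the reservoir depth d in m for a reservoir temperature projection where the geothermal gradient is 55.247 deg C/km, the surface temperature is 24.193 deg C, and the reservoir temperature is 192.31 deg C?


d = (T_res - T_surf) / grad * 1000
d = (192.31 - 24.193) / 55.247 * 1000
d = 3043.0 m


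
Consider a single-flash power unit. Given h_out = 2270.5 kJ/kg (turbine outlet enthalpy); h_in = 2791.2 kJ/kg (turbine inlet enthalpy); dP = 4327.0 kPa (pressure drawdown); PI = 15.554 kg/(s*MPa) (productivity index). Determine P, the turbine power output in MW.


Step 1: mdot = PI * dP / 1000 = 15.554 * 4327.0 / 1000 = 67.30216 kg/s
Step 2: P = mdot*(h_in - h_out)/1000 = 67.30216*(2791.2 - 2270.5)/1000 = 35.044 MW
P = 35.044 MW


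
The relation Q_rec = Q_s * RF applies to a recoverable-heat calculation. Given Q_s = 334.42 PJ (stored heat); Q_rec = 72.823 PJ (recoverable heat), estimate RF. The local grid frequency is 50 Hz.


RF = Q_rec / Q_s
RF = 72.823 / 334.42
RF = 0.21776


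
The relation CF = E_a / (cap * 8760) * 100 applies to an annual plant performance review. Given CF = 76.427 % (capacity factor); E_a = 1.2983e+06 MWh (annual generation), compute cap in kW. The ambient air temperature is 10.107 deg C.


cap = E_a / (CF/100 * 8760)
cap = 1.2983e+06 / (76.427/100 * 8760)
cap = 193.9207 MW
Convert: 193.9207 MW * 1000.0 = 1.9392e+05 kW
cap = 1.9392e+05 kW


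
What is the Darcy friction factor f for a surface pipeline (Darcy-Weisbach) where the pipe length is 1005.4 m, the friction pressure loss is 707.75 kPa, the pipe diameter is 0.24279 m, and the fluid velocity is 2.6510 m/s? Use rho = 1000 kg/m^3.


f = dP*1000 / ((L/D)*(rho*vel^2/2))
f = 707.75*1000 / ((1005.4/0.24279)*(1000*2.6510^2/2))
f = 0.048639


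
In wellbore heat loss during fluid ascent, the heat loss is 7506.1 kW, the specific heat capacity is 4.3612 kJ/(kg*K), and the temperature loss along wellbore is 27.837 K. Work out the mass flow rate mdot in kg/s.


mdot = Q_loss / (cp * dT)
mdot = 7506.1 / (4.3612 * 27.837)
mdot = 61.828 kg/s


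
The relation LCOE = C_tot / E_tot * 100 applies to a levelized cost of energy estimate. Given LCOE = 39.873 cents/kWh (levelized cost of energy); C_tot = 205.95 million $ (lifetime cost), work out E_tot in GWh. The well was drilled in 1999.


E_tot = C_tot / LCOE * 100
E_tot = 205.95 / 39.873 * 100
E_tot = 516.51 GWh


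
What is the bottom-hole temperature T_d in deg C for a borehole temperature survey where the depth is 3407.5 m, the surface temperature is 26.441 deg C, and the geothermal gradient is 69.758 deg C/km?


T_d = T_surf + grad * d / 1000
T_d = 26.441 + 69.758 * 3407.5 / 1000
T_d = 264.14 deg C


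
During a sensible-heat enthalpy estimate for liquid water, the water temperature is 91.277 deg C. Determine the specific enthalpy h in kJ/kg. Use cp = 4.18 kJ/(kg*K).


h = cp * T
h = 4.18 * 91.277
h = 381.54 kJ/kg


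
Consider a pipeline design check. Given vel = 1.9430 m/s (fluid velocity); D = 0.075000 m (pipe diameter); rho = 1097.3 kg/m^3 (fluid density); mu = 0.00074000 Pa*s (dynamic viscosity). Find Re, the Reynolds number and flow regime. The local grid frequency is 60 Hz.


Step 1: Re = rho*vel*D/mu = 1097.3*1.943*0.075/0.00074 = 2.1609e+05
Step 2: Re = 2.1609e+05 > 4000, so flow is turbulent.
Re = 2.1609e+05 (turbulent)


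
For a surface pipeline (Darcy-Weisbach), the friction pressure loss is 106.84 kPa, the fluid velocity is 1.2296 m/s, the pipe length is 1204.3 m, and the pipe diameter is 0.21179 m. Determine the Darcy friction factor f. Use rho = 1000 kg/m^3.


f = dP*1000 / ((L/D)*(rho*vel^2/2))
f = 106.84*1000 / ((1204.3/0.21179)*(1000*1.2296^2/2))
f = 0.024855


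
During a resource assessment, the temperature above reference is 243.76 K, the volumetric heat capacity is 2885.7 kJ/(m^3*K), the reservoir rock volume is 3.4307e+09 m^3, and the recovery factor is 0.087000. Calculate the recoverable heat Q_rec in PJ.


Step 1: Q_s = Vr*rhoc*dT/1e12 = 3.4307e+09*2885.7*243.76/1e12 = 2413.217 PJ
Step 2: Q_rec = Q_s * RF = 2413.217 * 0.087 = 209.95 PJ
Q_rec = 209.95 PJ


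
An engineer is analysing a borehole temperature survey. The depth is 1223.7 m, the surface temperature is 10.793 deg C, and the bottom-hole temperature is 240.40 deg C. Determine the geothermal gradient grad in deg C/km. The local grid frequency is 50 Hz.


grad = (T_d - T_surf) / d * 1000
grad = (240.40 - 10.793) / 1223.7 * 1000
grad = 187.63 deg C/km


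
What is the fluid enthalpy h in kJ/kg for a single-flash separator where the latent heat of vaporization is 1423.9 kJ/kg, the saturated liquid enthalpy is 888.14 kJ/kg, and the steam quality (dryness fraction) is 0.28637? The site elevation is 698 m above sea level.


h = hf + x * hfg
h = 888.14 + 0.28637 * 1423.9
h = 1295.9 kJ/kg


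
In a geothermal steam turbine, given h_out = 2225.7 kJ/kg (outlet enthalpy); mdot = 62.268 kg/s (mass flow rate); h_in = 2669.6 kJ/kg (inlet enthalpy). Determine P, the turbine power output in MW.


P = mdot * (h_in - h_out) / 1000
P = 62.268 * (2669.6 - 2225.7) / 1000
P = 27.641 MW


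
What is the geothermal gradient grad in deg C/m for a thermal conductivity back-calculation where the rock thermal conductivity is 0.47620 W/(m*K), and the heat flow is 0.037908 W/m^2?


grad = q / k * 1000
grad = 0.037908 / 0.47620 * 1000
grad = 79.60521 deg C/km
Convert: 79.60521 deg C/km * 0.001 = 0.079605 deg C/m
grad = 0.079605 deg C/m


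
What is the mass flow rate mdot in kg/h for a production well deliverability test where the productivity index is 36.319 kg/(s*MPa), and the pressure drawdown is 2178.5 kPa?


mdot = PI * dP / 1000
mdot = 36.319 * 2178.5 / 1000
mdot = 79.12094 kg/s
Convert: 79.12094 kg/s * 3600.0 = 2.8484e+05 kg/h
mdot = 2.8484e+05 kg/h


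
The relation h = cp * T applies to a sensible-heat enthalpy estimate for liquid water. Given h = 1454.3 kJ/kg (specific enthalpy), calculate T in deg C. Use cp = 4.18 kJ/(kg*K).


T = h / cp
T = 1454.3 / 4.18
T = 347.92 deg C


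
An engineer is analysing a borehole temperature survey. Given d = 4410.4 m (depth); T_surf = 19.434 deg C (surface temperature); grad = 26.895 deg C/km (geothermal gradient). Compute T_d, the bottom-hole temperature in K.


T_d = T_surf + grad * d / 1000
T_d = 19.434 + 26.895 * 4410.4 / 1000
T_d = 138.0517 deg C
Convert to K: 138.0517 + 273.15 = 411.20 K
T_d = 411.20 K


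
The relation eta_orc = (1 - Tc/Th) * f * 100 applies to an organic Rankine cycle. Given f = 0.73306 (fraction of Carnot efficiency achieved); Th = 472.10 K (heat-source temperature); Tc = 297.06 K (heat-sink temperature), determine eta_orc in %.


eta_orc = (1 - Tc/Th) * f * 100
eta_orc = (1 - 297.06/472.10) * 0.73306 * 100
eta_orc = 27.180 %


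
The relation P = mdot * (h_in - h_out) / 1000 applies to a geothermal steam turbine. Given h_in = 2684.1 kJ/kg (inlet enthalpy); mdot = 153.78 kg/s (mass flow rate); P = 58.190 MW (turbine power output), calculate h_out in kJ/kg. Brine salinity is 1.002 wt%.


h_out = h_in - P * 1000 / mdot
h_out = 2684.1 - 58.190 * 1000 / 153.78
h_out = 2305.7 kJ/kg


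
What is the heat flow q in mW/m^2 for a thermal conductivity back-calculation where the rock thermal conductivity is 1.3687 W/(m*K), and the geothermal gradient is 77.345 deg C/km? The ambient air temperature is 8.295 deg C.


q = k * grad / 1000
q = 1.3687 * 77.345 / 1000
q = 0.1058621 W/m^2
Convert: 0.1058621 W/m^2 * 1000.0 = 105.86 mW/m^2
q = 105.86 mW/m^2


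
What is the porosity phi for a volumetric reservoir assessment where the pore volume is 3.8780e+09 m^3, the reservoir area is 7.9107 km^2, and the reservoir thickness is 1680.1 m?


phi = Vp / (A * 1e6 * hr)
phi = 3.8780e+09 / (7.9107 * 1e6 * 1680.1)
phi = 0.29178


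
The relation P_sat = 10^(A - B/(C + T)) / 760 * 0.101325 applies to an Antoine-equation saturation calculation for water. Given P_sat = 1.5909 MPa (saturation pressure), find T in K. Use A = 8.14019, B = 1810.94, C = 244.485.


T = B / (A - log10(P_sat * 760 / 0.101325)) - C
T = 1810.94 / (8.14019 - log10(1.5909 * 760 / 0.101325)) - 244.485
T = 201.1806 deg C
Convert to K: 201.1806 + 273.15 = 474.33 K
T = 474.33 K


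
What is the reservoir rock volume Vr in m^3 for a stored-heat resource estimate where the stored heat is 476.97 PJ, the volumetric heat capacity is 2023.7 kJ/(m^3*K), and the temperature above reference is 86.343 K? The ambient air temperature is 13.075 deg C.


Vr = Q_s * 1e12 / (rhoc * dT)
Vr = 476.97 * 1e12 / (2023.7 * 86.343)
Vr = 2.7297e+09 m^3


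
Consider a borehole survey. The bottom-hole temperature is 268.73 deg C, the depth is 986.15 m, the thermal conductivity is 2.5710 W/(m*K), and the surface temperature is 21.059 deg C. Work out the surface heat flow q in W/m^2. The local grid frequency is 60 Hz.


Step 1: grad = (T_d - T_surf)/d * 1000 = (268.73 - 21.059)/986.15 * 1000 = 251.1494 deg C/km
Step 2: q = k * grad / 1000 = 2.571 * 251.1494 / 1000 = 0.64571 W/m^2
q = 0.64571 W/m^2


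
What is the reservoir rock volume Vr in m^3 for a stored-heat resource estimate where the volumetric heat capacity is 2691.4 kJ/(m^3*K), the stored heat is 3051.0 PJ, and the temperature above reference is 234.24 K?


Vr = Q_s * 1e12 / (rhoc * dT)
Vr = 3051.0 * 1e12 / (2691.4 * 234.24)
Vr = 4.8395e+09 m^3


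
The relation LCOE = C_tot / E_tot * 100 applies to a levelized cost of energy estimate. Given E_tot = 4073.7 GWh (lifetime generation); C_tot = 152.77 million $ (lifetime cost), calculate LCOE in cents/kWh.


LCOE = C_tot / E_tot * 100
LCOE = 152.77 / 4073.7 * 100
LCOE = 3.7502 cents/kWh


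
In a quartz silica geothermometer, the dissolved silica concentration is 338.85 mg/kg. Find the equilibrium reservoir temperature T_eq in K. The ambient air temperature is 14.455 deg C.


T_eq = 1309 / (5.19 - log10(SiO2)) - 273.15
T_eq = 1309 / (5.19 - log10(338.85)) - 273.15
T_eq = 218.9566 deg C
Convert to K: 218.9566 + 273.15 = 492.11 K
T_eq = 492.11 K


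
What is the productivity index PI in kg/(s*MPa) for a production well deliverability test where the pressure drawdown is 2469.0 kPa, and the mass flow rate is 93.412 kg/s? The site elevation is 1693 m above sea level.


PI = mdot * 1000 / dP
PI = 93.412 * 1000 / 2469.0
PI = 37.834 kg/(s*MPa)


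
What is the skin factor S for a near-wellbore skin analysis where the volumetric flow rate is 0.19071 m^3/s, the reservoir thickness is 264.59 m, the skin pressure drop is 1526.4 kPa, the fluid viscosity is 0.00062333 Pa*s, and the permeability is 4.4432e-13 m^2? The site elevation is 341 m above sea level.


S = dP_s * 1000 * 2*pi*k*hr / (q*mu)
S = 1526.4 * 1000 * 2*pi*4.4432e-13*264.59 / (0.19071*0.00062333)
S = 9.4848


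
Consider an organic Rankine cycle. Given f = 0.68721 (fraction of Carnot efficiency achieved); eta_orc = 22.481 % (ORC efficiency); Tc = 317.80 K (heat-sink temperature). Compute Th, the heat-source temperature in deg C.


Th = Tc / (1 - (eta_orc/100)/f)
Th = 317.80 / (1 - (22.481/100)/0.68721)
Th = 472.3083 K
Convert to deg C: 472.3083 - 273.15 = 199.16 deg C
Th = 199.16 deg C


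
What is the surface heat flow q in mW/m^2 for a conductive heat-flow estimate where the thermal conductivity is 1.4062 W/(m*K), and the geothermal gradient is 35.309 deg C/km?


q = k * grad / 1000
q = 1.4062 * 35.309 / 1000
q = 0.04965152 W/m^2
Convert: 0.04965152 W/m^2 * 1000.0 = 49.652 mW/m^2
q = 49.652 mW/m^2


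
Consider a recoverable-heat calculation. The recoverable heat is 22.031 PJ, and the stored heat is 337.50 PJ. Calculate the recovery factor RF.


RF = Q_rec / Q_s
RF = 22.031 / 337.50
RF = 0.065277


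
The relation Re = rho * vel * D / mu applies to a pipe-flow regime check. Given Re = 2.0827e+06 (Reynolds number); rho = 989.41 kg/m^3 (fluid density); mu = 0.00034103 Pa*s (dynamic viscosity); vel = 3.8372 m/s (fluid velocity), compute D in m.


D = Re * mu / (rho * vel)
D = 2.0827e+06 * 0.00034103 / (989.41 * 3.8372)
D = 0.18708 m


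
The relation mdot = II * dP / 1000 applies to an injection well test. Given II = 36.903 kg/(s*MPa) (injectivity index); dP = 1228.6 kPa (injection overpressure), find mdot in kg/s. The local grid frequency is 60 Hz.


mdot = II * dP / 1000
mdot = 36.903 * 1228.6 / 1000
mdot = 45.339 kg/s


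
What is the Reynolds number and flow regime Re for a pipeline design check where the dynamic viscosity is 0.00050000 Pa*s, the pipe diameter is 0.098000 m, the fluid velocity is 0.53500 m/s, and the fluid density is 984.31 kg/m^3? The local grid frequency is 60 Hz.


Step 1: Re = rho*vel*D/mu = 984.31*0.535*0.098/0.0005 = 1.0321e+05
Step 2: Re = 1.0321e+05 > 4000, so flow is turbulent.
Re = 1.0321e+05 (turbulent)


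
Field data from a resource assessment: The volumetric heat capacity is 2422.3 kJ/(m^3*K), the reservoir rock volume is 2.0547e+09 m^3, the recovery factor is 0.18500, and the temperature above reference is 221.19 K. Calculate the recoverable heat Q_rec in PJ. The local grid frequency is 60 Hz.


Step 1: Q_s = Vr*rhoc*dT/1e12 = 2.0547e+09*2422.3*221.19/1e12 = 1100.885 PJ
Step 2: Q_rec = Q_s * RF = 1100.885 * 0.185 = 203.66 PJ
Q_rec = 203.66 PJ


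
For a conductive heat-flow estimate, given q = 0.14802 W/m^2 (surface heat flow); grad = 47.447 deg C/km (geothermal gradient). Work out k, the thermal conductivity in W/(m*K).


k = q * 1000 / grad
k = 0.14802 * 1000 / 47.447
k = 3.1197 W/(m*K)


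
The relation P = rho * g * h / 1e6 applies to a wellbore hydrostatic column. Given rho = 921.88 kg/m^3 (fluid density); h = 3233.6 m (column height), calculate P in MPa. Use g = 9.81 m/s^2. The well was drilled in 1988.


P = rho * g * h / 1e6
P = 921.88 * 9.81 * 3233.6 / 1e6
P = 29.244 MPa


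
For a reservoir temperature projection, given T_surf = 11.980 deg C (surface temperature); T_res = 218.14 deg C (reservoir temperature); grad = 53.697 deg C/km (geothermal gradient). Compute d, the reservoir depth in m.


d = (T_res - T_surf) / grad * 1000
d = (218.14 - 11.980) / 53.697 * 1000
d = 3839.3 m


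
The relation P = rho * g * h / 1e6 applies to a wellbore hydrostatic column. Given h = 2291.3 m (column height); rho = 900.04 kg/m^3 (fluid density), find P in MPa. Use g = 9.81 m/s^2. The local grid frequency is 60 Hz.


P = rho * g * h / 1e6
P = 900.04 * 9.81 * 2291.3 / 1e6
P = 20.231 MPa


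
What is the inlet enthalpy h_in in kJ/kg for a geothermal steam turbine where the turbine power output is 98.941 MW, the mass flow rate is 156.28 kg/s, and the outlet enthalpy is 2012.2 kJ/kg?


h_in = h_out + P * 1000 / mdot
h_in = 2012.2 + 98.941 * 1000 / 156.28
h_in = 2645.3 kJ/kg


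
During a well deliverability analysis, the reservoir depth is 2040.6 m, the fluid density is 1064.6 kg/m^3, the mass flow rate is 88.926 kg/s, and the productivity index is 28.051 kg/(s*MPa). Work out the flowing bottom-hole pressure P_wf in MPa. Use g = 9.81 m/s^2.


Step 1: P_i = rho*g*h/1e6 = 1064.6*9.81*2040.6/1e6 = 21.31147 MPa
Step 2: P_wf = P_i - mdot/PI = 21.31147 - 88.926/28.051 = 18.141 MPa
P_wf = 18.141 MPa


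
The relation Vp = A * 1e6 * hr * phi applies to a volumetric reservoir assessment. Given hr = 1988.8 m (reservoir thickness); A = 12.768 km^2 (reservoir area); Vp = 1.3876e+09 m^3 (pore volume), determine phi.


phi = Vp / (A * 1e6 * hr)
phi = 1.3876e+09 / (12.768 * 1e6 * 1988.8)
phi = 0.054645


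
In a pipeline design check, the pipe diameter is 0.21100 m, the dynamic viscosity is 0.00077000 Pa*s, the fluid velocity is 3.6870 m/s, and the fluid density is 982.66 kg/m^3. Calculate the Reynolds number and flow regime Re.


Step 1: Re = rho*vel*D/mu = 982.66*3.687*0.211/0.00077 = 9.9281e+05
Step 2: Re = 9.9281e+05 > 4000, so flow is turbulent.
Re = 9.9281e+05 (turbulent)


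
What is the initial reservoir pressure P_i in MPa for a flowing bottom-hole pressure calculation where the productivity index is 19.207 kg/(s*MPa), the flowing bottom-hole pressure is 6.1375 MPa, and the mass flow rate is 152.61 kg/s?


P_i = P_wf + mdot / PI
P_i = 6.1375 + 152.61 / 19.207
P_i = 14.083 MPa


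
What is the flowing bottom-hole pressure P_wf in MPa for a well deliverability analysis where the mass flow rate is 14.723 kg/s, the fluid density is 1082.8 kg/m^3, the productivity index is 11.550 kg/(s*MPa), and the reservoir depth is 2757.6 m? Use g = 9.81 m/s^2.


Step 1: P_i = rho*g*h/1e6 = 1082.8*9.81*2757.6/1e6 = 29.29197 MPa
Step 2: P_wf = P_i - mdot/PI = 29.29197 - 14.723/11.55 = 28.017 MPa
P_wf = 28.017 MPa


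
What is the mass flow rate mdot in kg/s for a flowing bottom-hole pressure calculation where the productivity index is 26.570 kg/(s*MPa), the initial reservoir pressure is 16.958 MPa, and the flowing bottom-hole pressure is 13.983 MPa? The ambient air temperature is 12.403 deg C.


mdot = (P_i - P_wf) * PI
mdot = (16.958 - 13.983) * 26.570
mdot = 79.046 kg/s


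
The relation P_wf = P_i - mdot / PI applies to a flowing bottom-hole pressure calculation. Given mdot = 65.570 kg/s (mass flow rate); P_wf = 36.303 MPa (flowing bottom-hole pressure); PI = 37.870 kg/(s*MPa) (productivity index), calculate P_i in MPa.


P_i = P_wf + mdot / PI
P_i = 36.303 + 65.570 / 37.870
P_i = 38.034 MPa


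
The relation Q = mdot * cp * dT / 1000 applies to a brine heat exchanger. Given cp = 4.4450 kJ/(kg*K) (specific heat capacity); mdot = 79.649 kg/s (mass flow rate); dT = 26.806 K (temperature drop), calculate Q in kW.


Q = mdot * cp * dT / 1000
Q = 79.649 * 4.4450 * 26.806 / 1000
Q = 9.490391 MW
Convert: 9.490391 MW * 1000.0 = 9490.4 kW
Q = 9490.4 kW


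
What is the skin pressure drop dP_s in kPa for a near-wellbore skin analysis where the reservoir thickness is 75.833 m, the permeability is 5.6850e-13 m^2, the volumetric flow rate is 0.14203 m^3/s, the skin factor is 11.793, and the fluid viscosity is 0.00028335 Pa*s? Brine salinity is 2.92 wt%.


dP_s = S * q * mu / (2*pi*k*hr) / 1000
dP_s = 11.793 * 0.14203 * 0.00028335 / (2*pi*5.6850e-13*75.833) / 1000
dP_s = 1752.1 kPa


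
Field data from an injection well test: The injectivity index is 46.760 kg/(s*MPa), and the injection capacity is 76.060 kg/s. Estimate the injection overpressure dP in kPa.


dP = mdot * 1000 / II
dP = 76.060 * 1000 / 46.760
dP = 1626.6 kPa


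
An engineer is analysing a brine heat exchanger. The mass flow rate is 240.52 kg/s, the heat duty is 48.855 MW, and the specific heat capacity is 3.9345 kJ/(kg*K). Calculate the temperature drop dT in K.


dT = Q * 1000 / (mdot * cp)
dT = 48.855 * 1000 / (240.52 * 3.9345)
dT = 51.626 K


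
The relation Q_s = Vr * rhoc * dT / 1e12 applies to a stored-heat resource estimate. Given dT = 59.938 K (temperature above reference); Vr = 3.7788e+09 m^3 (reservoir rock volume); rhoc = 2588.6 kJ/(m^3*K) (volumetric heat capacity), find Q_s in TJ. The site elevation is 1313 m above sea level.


Q_s = Vr * rhoc * dT / 1e12
Q_s = 3.7788e+09 * 2588.6 * 59.938 / 1e12
Q_s = 586.3016 PJ
Convert: 586.3016 PJ * 1000.0 = 5.8630e+05 TJ
Q_s = 5.8630e+05 TJ
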